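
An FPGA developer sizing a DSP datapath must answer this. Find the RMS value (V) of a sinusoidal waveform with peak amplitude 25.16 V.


RMS voltage for a sinusoidal waveform:
V_rms = V_peak / sqrt(2)
      = 25.16 / 1.414214
      = 17.791 V

17.791 V


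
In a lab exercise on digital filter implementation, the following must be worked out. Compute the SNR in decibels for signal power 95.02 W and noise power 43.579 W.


SNR in decibels:
SNR = 10 * log10(Ps / Pn)
    = 10 * log10(95.02 / 43.579)
    = 10 * log10(2.1804)
    = 10 * 0.3385
    = 3.39 dB

3.39 dB


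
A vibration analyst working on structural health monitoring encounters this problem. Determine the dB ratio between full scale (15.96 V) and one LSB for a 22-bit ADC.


Dynamic range from full-scale to LSB:
V_min = V_max / 2^bits = 15.96 / 2^22
DR = 20 * log10(V_max / V_min)
   = 20 * log10(2^22)
   = 20 * 22 * log10(2)
   = 132.45 dB

132.45 dB


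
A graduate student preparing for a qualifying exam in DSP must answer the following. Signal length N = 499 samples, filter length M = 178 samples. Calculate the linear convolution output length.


Linear convolution output length:
L = N + M - 1
  = 499 + 178 - 1
  = 676 samples

676


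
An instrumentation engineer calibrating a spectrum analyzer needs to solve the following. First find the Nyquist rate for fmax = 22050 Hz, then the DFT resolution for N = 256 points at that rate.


Step 1 — Nyquist sampling rate:
fs = 2 * fmax = 2 * 22050 = 44100 Hz

Step 2 — DFT bin spacing:
df = fs / N = 44100 / 256 = 172.2656 Hz

172.2656 Hz


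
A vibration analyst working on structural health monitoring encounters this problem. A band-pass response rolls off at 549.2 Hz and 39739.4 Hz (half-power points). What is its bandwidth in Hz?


Bandwidth is the difference of -3dB frequencies:
BW = f_high - f_low
   = 39739.4 - 549.2
   = 39190.2 Hz

39190.2 Hz


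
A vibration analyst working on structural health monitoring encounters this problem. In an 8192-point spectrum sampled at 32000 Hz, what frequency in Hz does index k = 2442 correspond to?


Frequency of DFT bin k:
f_k = k * fs / N
    = 2442 * 32000 / 8192
    = 78144000 / 8192
    = 9539.062 Hz

9539.062 Hz


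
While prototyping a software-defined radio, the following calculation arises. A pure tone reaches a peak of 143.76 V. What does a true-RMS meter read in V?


RMS voltage for a sinusoidal waveform:
V_rms = V_peak / sqrt(2)
      = 143.76 / 1.414214
      = 101.654 V

101.654 V


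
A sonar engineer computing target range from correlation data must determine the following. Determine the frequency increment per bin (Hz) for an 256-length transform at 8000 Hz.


DFT frequency resolution:
df = fs / N
   = 8000 / 256
   = 31.25 Hz

31.25 Hz


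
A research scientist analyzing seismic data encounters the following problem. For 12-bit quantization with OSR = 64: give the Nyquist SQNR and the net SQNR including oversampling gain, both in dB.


Step 1 — baseline SQNR at Nyquist:
SQNR_base = 6.02*N + 1.76
          = 6.02*12 + 1.76
          = 74.0 dB

Step 2 — oversampling processing gain:
G = 10*log10(OSR) = 10*log10(64) = 18.06 dB

Step 3 — total:
SQNR_total = 74.0 + 18.06 = 92.06 dB

Base SQNR = 74.0 dB; oversampled SQNR = 92.06 dB


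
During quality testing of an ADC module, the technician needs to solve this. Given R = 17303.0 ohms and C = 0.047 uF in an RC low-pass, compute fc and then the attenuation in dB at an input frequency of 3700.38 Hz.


Step 1 — cutoff frequency:
fc = 1 / (2*pi*R*C)
C = 0.047 uF = 4.7e-08 F
fc = 1 / (2*pi*17303.0*4.7e-08)
   = 195.705 Hz

Step 2 — magnitude at f = 3700.38 Hz:
|H(f)| = 1 / sqrt(1 + (f/fc)^2)
f/fc = 3700.38 / 195.705 = 18.907948
|H| = 1 / sqrt(1 + 357.510498) = 0.052814
|H|_dB = 20*log10(0.052814) = -25.55 dB

fc = 195.705 Hz; |H(3700.38 Hz)| = -25.55 dB


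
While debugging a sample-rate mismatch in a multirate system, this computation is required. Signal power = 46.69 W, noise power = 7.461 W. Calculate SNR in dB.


SNR in decibels:
SNR = 10 * log10(Ps / Pn)
    = 10 * log10(46.69 / 7.461)
    = 10 * log10(6.2579)
    = 10 * 0.7964
    = 7.96 dB

7.96 dB


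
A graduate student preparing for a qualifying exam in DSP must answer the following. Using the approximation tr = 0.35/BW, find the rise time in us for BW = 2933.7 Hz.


Rise time from bandwidth relationship:
tr = 0.35 / BW
   = 0.35 / 2933.7
   = 0.0001193032689 s
   = 119.3033 us

119.3033 us


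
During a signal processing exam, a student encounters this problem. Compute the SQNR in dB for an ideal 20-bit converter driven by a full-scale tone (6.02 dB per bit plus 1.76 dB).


Theoretical SNR for a full-scale sinusoid:
SNR = 6.02 * N + 1.76
    = 6.02 * 20 + 1.76
    = 120.4 + 1.76
    = 122.16 dB

122.16 dB


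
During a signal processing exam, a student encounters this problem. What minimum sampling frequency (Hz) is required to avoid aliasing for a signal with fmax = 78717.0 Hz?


The Nyquist rate is twice the maximum frequency component.
fs_min = 2 * fmax
      = 2 * 78717.0
      = 157434.0 Hz

157434.0


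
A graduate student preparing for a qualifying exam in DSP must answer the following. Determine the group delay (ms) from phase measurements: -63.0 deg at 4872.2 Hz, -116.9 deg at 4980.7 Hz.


Group delay from phase difference:
tau = -d(phi)/d(omega)
d(phi) = -53.9 deg = -0.940732 rad
d(omega) = 2*pi*(4980.7 - 4872.2) = 681.7256 rad/s
tau = -(-0.940732) / 681.7256
    = 1.3799 ms

1.3799 ms


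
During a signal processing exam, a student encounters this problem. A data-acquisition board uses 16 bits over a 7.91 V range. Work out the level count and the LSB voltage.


Step 1 — number of quantization levels:
L = 2^N = 2^16 = 65536

Step 2 — LSB step size:
delta = Vfs / L
      = 7.91 / 65536
      = 0.0001207 V

Levels = 65536; step size = 0.0001207 V


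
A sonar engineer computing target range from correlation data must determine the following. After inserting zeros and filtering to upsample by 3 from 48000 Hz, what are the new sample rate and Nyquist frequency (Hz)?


Step 1 — output sample rate after interpolation by L:
fs_out = L * fs_in = 3 * 48000 = 144000 Hz

Step 2 — Nyquist frequency of the output stream:
f_Nyq = fs_out / 2 = 144000 / 2 = 72000.0 Hz

fs_out = 144000 Hz; f_Nyquist = 72000.0 Hz


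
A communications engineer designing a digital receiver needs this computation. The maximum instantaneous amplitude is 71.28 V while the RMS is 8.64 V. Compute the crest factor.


Crest factor is the ratio of peak to RMS:
CF = V_peak / V_rms
   = 71.28 / 8.64
   = 8.25

8.25


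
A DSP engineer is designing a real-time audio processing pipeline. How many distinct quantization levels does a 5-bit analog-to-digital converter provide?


Number of quantization levels = 2^N
= 2^5
= 32

32


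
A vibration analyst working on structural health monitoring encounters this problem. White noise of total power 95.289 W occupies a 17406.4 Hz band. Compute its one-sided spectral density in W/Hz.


Power spectral density:
PSD = P / BW
    = 95.289 / 17406.4
    = 0.00547437 W/Hz

0.00547437 W/Hz


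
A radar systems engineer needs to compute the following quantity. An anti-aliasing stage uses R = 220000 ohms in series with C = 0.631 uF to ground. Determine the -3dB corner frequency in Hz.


Cutoff frequency of a first-order RC filter:
fc = 1 / (2 * pi * R * C)
C = 0.631 uF = 6.31e-07 F
fc = 1 / (2 * pi * 220000 * 6.31e-07)
   = 1 / 0.87223178434267
   = 1.146484 Hz

1.146484 Hz


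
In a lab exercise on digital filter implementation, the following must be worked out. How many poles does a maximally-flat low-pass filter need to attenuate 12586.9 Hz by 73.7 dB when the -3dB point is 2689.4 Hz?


Butterworth filter order formula:
n = log10(10^(A/10) - 1) / (2 * log10(f_stop/f_pass))
10^(73.7/10) - 1 = 23442287.1532
f_stop/f_pass = 12586.9 / 2689.4 = 4.6802
n = 5.4978 -> ceil = 6

6


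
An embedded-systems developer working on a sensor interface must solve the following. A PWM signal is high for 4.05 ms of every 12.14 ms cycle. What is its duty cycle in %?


Duty cycle as a percentage:
DC = (t_on / T) * 100
   = (4.05 / 12.14) * 100
   = 0.333608 * 100
   = 33.36 %

33.36 %


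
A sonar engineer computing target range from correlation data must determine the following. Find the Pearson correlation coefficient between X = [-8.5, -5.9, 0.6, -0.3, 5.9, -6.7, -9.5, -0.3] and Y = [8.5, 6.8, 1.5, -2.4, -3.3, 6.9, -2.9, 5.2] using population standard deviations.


Pearson correlation coefficient (population):
r = cov(X,Y) / (std(X) * std(Y))
Mean X = -3.0875, Mean Y = 2.5375
Cov(X,Y) = -10.972969
Std(X) = 5.016084, Std(Y) = 4.595361
r = -0.476

-0.476


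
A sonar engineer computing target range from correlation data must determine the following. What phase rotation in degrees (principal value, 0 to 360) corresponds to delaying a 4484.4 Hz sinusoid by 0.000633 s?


Phase shift from frequency and time delay:
phi = 360 * f * t_delay
    = 360 * 4484.4 * 0.000633
    = 1021.91 degrees
    mod 360 = 301.91 degrees

301.91 degrees


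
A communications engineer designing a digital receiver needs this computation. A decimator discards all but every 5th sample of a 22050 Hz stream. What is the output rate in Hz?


Decimation reduces the sample rate:
fs_out = fs_in / M
       = 22050 / 5
       = 4410.0 Hz

4410.0 Hz


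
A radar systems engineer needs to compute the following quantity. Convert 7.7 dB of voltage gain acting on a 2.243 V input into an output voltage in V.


Output voltage from dB gain:
V_out = V_in * 10^(gain_dB / 20)
      = 2.243 * 10^(7.7 / 20)
      = 2.243 * 2.42661
      = 5.4429 V

5.4429 V


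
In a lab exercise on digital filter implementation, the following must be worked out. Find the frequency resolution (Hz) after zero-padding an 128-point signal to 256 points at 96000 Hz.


Frequency resolution after zero-padding:
N_padded = 128 * 2 = 256
df = fs / N_padded
   = 96000 / 256
   = 375.0 Hz

375.0 Hz


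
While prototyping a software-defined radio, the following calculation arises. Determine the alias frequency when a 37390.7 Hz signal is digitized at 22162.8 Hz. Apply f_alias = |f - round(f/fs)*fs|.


Compute the nearest integer multiple of fs to the signal:
n = round(37390.7 / 22162.8) = 2
f_alias = |37390.7 - 2 * 22162.8|
        = |37390.7 - 44325.6|
        = 6934.9 Hz

6934.9


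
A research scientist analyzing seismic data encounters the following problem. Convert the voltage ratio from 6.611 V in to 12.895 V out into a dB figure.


Voltage gain in dB:
G = 20 * log10(Vout / Vin)
  = 20 * log10(12.895 / 6.611)
  = 20 * log10(1.950537)
  = 20 * 0.290154
  = 5.8 dB

5.8 dB


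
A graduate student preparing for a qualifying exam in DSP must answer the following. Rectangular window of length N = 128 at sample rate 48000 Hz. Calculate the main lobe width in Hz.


Main lobe width for a rectangular window:
Width = 2 * fs / N
      = 2 * 48000 / 128
      = 96000 / 128
      = 750.0 Hz

750.0 Hz


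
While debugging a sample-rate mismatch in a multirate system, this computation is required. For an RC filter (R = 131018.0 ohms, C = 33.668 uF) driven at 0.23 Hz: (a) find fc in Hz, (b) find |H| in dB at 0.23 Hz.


Step 1 — cutoff frequency:
fc = 1 / (2*pi*R*C)
C = 33.668 uF = 3.3668e-05 F
fc = 1 / (2*pi*131018.0*3.3668e-05)
   = 0.0360804 Hz

Step 2 — magnitude at f = 0.23 Hz:
|H(f)| = 1 / sqrt(1 + (f/fc)^2)
f/fc = 0.23 / 0.0360804 = 6.374652
|H| = 1 / sqrt(1 + 40.636188) = 0.154976
|H|_dB = 20*log10(0.154976) = -16.19 dB

fc = 0.0360804 Hz; |H(0.23 Hz)| = -16.19 dB


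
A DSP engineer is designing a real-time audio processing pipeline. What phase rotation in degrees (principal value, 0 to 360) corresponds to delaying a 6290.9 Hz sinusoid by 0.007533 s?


Phase shift from frequency and time delay:
phi = 360 * f * t_delay
    = 360 * 6290.9 * 0.007533
    = 17060.17 degrees
    mod 360 = 140.17 degrees

140.17 degrees


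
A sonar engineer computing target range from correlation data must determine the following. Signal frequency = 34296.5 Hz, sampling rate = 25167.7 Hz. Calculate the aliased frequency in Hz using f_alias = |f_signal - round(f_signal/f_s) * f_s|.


Compute the nearest integer multiple of fs to the signal:
n = round(34296.5 / 25167.7) = 1
f_alias = |34296.5 - 1 * 25167.7|
        = |34296.5 - 25167.7|
        = 9128.8 Hz

9128.8


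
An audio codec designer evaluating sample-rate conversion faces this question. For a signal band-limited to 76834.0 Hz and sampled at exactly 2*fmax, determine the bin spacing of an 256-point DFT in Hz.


Step 1 — Nyquist sampling rate:
fs = 2 * fmax = 2 * 76834.0 = 153668.0 Hz

Step 2 — DFT bin spacing:
df = fs / N = 153668.0 / 256 = 600.2656 Hz

600.2656 Hz


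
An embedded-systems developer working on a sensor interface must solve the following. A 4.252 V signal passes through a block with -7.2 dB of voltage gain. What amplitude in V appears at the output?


Output voltage from dB gain:
V_out = V_in * 10^(gain_dB / 20)
      = 4.252 * 10^(-7.2 / 20)
      = 4.252 * 0.436516
      = 1.8561 V

1.8561 V


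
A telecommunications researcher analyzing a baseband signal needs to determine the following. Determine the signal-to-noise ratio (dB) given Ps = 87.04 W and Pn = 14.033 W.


SNR in decibels:
SNR = 10 * log10(Ps / Pn)
    = 10 * log10(87.04 / 14.033)
    = 10 * log10(6.2025)
    = 10 * 0.7926
    = 7.93 dB

7.93 dB


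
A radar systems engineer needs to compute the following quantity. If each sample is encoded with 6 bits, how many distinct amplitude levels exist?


Number of quantization levels = 2^N
= 2^6
= 64

64


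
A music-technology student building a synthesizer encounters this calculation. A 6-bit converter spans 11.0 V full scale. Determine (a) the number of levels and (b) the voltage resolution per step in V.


Step 1 — number of quantization levels:
L = 2^N = 2^6 = 64

Step 2 — LSB step size:
delta = Vfs / L
      = 11.0 / 64
      = 0.171875 V

Levels = 64; step size = 0.171875 V


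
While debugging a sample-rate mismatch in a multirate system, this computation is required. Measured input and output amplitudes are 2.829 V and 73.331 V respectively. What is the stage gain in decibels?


Voltage gain in dB:
G = 20 * log10(Vout / Vin)
  = 20 * log10(73.331 / 2.829)
  = 20 * log10(25.921174)
  = 20 * 1.413655
  = 28.27 dB

28.27 dB


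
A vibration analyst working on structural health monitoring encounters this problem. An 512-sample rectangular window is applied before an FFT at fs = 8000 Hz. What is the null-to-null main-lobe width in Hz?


Main lobe width for a rectangular window:
Width = 2 * fs / N
      = 2 * 8000 / 512
      = 16000 / 512
      = 31.25 Hz

31.25 Hz


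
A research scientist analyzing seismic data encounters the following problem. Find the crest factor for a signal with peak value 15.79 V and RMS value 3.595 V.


Crest factor is the ratio of peak to RMS:
CF = V_peak / V_rms
   = 15.79 / 3.595
   = 4.3922

4.3922


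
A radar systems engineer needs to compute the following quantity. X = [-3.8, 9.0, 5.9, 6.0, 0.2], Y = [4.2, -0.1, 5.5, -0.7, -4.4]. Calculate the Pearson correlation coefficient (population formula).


Pearson correlation coefficient (population):
r = cov(X,Y) / (std(X) * std(Y))
Mean X = 3.46, Mean Y = 0.9
Cov(X,Y) = -1.012
Std(X) = 4.613719, Std(Y) = 3.569314
r = -0.0615

-0.0615


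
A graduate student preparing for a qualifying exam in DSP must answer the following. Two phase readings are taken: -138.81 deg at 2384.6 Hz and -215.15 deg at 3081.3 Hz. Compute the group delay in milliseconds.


Group delay from phase difference:
tau = -d(phi)/d(omega)
d(phi) = -76.34 deg = -1.332384 rad
d(omega) = 2*pi*(3081.3 - 2384.6) = 4377.4952 rad/s
tau = -(-1.332384) / 4377.4952
    = 0.3044 ms

0.3044 ms


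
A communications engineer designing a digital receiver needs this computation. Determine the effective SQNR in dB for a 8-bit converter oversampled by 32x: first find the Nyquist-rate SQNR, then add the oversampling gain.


Step 1 — baseline SQNR at Nyquist:
SQNR_base = 6.02*N + 1.76
          = 6.02*8 + 1.76
          = 49.92 dB

Step 2 — oversampling processing gain:
G = 10*log10(OSR) = 10*log10(32) = 15.05 dB

Step 3 — total:
SQNR_total = 49.92 + 15.05 = 64.97 dB

Base SQNR = 49.92 dB; oversampled SQNR = 64.97 dB


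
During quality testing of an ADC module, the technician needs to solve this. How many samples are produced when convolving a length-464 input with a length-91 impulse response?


Linear convolution output length:
L = N + M - 1
  = 464 + 91 - 1
  = 554 samples

554


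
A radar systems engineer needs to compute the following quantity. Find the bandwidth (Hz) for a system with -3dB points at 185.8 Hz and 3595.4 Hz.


Bandwidth is the difference of -3dB frequencies:
BW = f_high - f_low
   = 3595.4 - 185.8
   = 3409.6 Hz

3409.6 Hz


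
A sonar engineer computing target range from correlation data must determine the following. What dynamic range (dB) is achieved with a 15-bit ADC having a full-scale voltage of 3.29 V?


Dynamic range from full-scale to LSB:
V_min = V_max / 2^bits = 3.29 / 2^15
DR = 20 * log10(V_max / V_min)
   = 20 * log10(2^15)
   = 20 * 15 * log10(2)
   = 90.31 dB

90.31 dB


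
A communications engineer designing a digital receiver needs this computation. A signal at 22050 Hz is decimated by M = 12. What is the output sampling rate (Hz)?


Decimation reduces the sample rate:
fs_out = fs_in / M
       = 22050 / 12
       = 1837.5 Hz

1837.5 Hz


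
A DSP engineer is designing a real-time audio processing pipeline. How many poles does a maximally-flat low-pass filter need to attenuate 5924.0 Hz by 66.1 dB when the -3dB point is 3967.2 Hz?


Butterworth filter order formula:
n = log10(10^(A/10) - 1) / (2 * log10(f_stop/f_pass))
10^(66.1/10) - 1 = 4073801.778
f_stop/f_pass = 5924.0 / 3967.2 = 1.4932
n = 18.98 -> ceil = 19

19


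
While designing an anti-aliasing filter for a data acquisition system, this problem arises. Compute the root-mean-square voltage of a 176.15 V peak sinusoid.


RMS voltage for a sinusoidal waveform:
V_rms = V_peak / sqrt(2)
      = 176.15 / 1.414214
      = 124.557 V

124.557 V


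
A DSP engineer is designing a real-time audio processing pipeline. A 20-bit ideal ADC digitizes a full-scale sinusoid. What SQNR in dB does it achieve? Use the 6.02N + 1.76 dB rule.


Theoretical SNR for a full-scale sinusoid:
SNR = 6.02 * N + 1.76
    = 6.02 * 20 + 1.76
    = 120.4 + 1.76
    = 122.16 dB

122.16 dB


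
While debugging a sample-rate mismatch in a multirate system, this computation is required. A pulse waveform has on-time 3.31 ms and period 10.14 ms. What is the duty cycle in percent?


Duty cycle as a percentage:
DC = (t_on / T) * 100
   = (3.31 / 10.14) * 100
   = 0.32643 * 100
   = 32.64 %

32.64 %


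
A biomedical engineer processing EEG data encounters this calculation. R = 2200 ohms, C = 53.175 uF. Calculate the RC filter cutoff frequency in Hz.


Cutoff frequency of a first-order RC filter:
fc = 1 / (2 * pi * R * C)
C = 53.175 uF = 5.3175e-05 F
fc = 1 / (2 * pi * 2200 * 5.3175e-05)
   = 1 / 0.7350384331604
   = 1.360473 Hz

1.360473 Hz


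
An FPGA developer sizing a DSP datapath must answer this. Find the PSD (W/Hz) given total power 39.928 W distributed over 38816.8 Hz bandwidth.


Power spectral density:
PSD = P / BW
    = 39.928 / 38816.8
    = 0.00102863 W/Hz

0.00102863 W/Hz


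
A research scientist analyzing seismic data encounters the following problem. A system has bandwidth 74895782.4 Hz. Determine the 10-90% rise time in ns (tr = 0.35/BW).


Rise time from bandwidth relationship:
tr = 0.35 / BW
   = 0.35 / 74895782.4
   = 4.673160341e-09 s
   = 4.6732 ns

4.6732 ns


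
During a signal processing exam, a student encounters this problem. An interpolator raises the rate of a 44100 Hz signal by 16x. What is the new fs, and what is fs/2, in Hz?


Step 1 — output sample rate after interpolation by L:
fs_out = L * fs_in = 16 * 44100 = 705600 Hz

Step 2 — Nyquist frequency of the output stream:
f_Nyq = fs_out / 2 = 705600 / 2 = 352800.0 Hz

fs_out = 705600 Hz; f_Nyquist = 352800.0 Hz


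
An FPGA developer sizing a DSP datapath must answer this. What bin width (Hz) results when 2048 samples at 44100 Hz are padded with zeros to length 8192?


Frequency resolution after zero-padding:
N_padded = 2048 * 4 = 8192
df = fs / N_padded
   = 44100 / 8192
   = 5.3833 Hz

5.3833 Hz


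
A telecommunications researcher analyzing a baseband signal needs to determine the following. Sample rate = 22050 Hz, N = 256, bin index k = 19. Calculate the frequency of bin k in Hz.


Frequency of DFT bin k:
f_k = k * fs / N
    = 19 * 22050 / 256
    = 418950 / 256
    = 1636.523 Hz

1636.523 Hz


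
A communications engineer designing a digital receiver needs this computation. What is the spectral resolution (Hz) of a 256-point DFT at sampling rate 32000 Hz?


DFT frequency resolution:
df = fs / N
   = 32000 / 256
   = 125.0 Hz

125.0 Hz


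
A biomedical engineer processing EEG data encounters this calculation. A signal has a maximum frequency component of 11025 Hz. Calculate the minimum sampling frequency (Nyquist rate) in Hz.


The Nyquist rate is twice the maximum frequency component.
fs_min = 2 * fmax
      = 2 * 11025
      = 22050 Hz

22050


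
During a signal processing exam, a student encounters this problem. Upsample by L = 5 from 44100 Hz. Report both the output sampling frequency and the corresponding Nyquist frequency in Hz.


Step 1 — output sample rate after interpolation by L:
fs_out = L * fs_in = 5 * 44100 = 220500 Hz

Step 2 — Nyquist frequency of the output stream:
f_Nyq = fs_out / 2 = 220500 / 2 = 110250.0 Hz

fs_out = 220500 Hz; f_Nyquist = 110250.0 Hz


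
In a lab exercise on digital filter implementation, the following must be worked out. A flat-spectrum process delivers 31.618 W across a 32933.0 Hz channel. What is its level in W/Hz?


Power spectral density:
PSD = P / BW
    = 31.618 / 32933.0
    = 0.00096007 W/Hz

0.00096007 W/Hz


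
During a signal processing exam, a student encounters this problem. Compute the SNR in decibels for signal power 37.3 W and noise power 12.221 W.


SNR in decibels:
SNR = 10 * log10(Ps / Pn)
    = 10 * log10(37.3 / 12.221)
    = 10 * log10(3.0521)
    = 10 * 0.4846
    = 4.85 dB

4.85 dB


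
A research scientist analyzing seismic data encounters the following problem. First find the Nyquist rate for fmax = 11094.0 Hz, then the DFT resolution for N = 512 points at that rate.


Step 1 — Nyquist sampling rate:
fs = 2 * fmax = 2 * 11094.0 = 22188.0 Hz

Step 2 — DFT bin spacing:
df = fs / N = 22188.0 / 512 = 43.3359 Hz

43.3359 Hz


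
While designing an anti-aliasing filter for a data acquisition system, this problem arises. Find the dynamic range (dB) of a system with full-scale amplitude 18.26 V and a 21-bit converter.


Dynamic range from full-scale to LSB:
V_min = V_max / 2^bits = 18.26 / 2^21
DR = 20 * log10(V_max / V_min)
   = 20 * log10(2^21)
   = 20 * 21 * log10(2)
   = 126.43 dB

126.43 dB


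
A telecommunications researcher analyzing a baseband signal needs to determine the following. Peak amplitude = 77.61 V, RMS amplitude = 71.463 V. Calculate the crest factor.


Crest factor is the ratio of peak to RMS:
CF = V_peak / V_rms
   = 77.61 / 71.463
   = 1.086

1.086


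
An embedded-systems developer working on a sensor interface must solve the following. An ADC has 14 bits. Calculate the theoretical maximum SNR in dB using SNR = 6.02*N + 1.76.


Theoretical SNR for a full-scale sinusoid:
SNR = 6.02 * N + 1.76
    = 6.02 * 14 + 1.76
    = 84.28 + 1.76
    = 86.04 dB

86.04 dB


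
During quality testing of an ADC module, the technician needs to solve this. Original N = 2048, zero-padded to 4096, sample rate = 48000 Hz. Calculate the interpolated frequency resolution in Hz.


Frequency resolution after zero-padding:
N_padded = 2048 * 2 = 4096
df = fs / N_padded
   = 48000 / 4096
   = 11.7188 Hz

11.7188 Hz


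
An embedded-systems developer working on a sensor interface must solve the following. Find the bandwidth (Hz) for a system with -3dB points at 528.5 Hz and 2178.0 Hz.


Bandwidth is the difference of -3dB frequencies:
BW = f_high - f_low
   = 2178.0 - 528.5
   = 1649.5 Hz

1649.5 Hz


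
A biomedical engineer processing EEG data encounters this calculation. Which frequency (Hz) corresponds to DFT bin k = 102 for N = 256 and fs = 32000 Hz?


Frequency of DFT bin k:
f_k = k * fs / N
    = 102 * 32000 / 256
    = 3264000 / 256
    = 12750.0 Hz

12750.0 Hz


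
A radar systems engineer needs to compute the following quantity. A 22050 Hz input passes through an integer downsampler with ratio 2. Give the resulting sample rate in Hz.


Decimation reduces the sample rate:
fs_out = fs_in / M
       = 22050 / 2
       = 11025.0 Hz

11025.0 Hz


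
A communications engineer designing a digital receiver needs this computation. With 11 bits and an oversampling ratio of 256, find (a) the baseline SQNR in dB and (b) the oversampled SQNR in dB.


Step 1 — baseline SQNR at Nyquist:
SQNR_base = 6.02*N + 1.76
          = 6.02*11 + 1.76
          = 67.98 dB

Step 2 — oversampling processing gain:
G = 10*log10(OSR) = 10*log10(256) = 24.08 dB

Step 3 — total:
SQNR_total = 67.98 + 24.08 = 92.06 dB

Base SQNR = 67.98 dB; oversampled SQNR = 92.06 dB


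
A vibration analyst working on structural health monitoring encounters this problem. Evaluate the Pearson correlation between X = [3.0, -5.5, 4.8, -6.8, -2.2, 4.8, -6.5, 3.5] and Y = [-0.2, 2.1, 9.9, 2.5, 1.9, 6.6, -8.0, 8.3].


Pearson correlation coefficient (population):
r = cov(X,Y) / (std(X) * std(Y))
Mean X = -0.6125, Mean Y = 2.8875
Cov(X,Y) = 17.633594
Std(X) = 4.846503, Std(Y) = 5.268642
r = 0.6906

0.6906


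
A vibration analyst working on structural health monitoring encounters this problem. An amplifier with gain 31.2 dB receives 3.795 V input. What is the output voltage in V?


Output voltage from dB gain:
V_out = V_in * 10^(gain_dB / 20)
      = 3.795 * 10^(31.2 / 20)
      = 3.795 * 36.307805
      = 137.7881 V

137.7881 V


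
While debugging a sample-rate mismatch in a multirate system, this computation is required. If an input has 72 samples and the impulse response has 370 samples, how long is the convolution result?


Linear convolution output length:
L = N + M - 1
  = 72 + 370 - 1
  = 441 samples

441


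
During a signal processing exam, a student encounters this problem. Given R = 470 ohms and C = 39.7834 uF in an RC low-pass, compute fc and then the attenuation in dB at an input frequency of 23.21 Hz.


Step 1 — cutoff frequency:
fc = 1 / (2*pi*R*C)
C = 39.7834 uF = 3.97834e-05 F
fc = 1 / (2*pi*470*3.97834e-05)
   = 8.51178 Hz

Step 2 — magnitude at f = 23.21 Hz:
|H(f)| = 1 / sqrt(1 + (f/fc)^2)
f/fc = 23.21 / 8.51178 = 2.726809
|H| = 1 / sqrt(1 + 7.435487) = 0.3443063
|H|_dB = 20*log10(0.3443063) = -9.26 dB

fc = 8.51178 Hz; |H(23.21 Hz)| = -9.26 dB


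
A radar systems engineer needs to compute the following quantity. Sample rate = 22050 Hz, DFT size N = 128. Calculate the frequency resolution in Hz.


DFT frequency resolution:
df = fs / N
   = 22050 / 128
   = 172.2656 Hz

172.2656 Hz


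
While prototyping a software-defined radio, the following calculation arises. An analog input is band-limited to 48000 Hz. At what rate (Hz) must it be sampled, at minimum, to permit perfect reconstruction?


The Nyquist rate is twice the maximum frequency component.
fs_min = 2 * fmax
      = 2 * 48000
      = 96000 Hz

96000


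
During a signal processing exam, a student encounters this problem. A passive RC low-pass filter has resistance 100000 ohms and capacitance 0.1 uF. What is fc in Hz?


Cutoff frequency of a first-order RC filter:
fc = 1 / (2 * pi * R * C)
C = 0.1 uF = 1e-07 F
fc = 1 / (2 * pi * 100000 * 1e-07)
   = 1 / 0.062831853071796
   = 15.915494 Hz

15.915494 Hz


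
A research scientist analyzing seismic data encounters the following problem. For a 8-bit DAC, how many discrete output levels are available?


Number of quantization levels = 2^N
= 2^8
= 256

256


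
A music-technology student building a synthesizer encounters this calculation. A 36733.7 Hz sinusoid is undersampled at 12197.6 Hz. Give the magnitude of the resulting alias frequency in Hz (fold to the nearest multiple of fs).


Compute the nearest integer multiple of fs to the signal:
n = round(36733.7 / 12197.6) = 3
f_alias = |36733.7 - 3 * 12197.6|
        = |36733.7 - 36592.8|
        = 140.9 Hz

140.9


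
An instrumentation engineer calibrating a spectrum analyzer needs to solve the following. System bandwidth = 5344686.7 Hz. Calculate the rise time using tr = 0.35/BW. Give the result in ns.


Rise time from bandwidth relationship:
tr = 0.35 / BW
   = 0.35 / 5344686.7
   = 6.548559713e-08 s
   = 65.4856 ns

65.4856 ns


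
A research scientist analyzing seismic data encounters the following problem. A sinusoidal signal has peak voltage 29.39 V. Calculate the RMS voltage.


RMS voltage for a sinusoidal waveform:
V_rms = V_peak / sqrt(2)
      = 29.39 / 1.414214
      = 20.782 V

20.782 V


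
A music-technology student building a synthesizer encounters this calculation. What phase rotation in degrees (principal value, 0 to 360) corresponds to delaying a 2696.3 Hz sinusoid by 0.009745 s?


Phase shift from frequency and time delay:
phi = 360 * f * t_delay
    = 360 * 2696.3 * 0.009745
    = 9459.16 degrees
    mod 360 = 99.16 degrees

99.16 degrees


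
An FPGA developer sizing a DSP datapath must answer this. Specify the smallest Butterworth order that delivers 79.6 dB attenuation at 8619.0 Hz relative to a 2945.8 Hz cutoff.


Butterworth filter order formula:
n = log10(10^(A/10) - 1) / (2 * log10(f_stop/f_pass))
10^(79.6/10) - 1 = 91201082.9356
f_stop/f_pass = 8619.0 / 2945.8 = 2.9259
n = 8.5361 -> ceil = 9

9


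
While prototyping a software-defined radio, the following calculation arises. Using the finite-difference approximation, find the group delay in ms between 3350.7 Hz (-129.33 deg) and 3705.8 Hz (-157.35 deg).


Group delay from phase difference:
tau = -d(phi)/d(omega)
d(phi) = -28.02 deg = -0.489041 rad
d(omega) = 2*pi*(3705.8 - 3350.7) = 2231.1591 rad/s
tau = -(-0.489041) / 2231.1591
    = 0.2192 ms

0.2192 ms


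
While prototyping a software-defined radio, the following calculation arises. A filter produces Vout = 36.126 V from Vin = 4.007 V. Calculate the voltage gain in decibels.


Voltage gain in dB:
G = 20 * log10(Vout / Vin)
  = 20 * log10(36.126 / 4.007)
  = 20 * log10(9.015722)
  = 20 * 0.955001
  = 19.1 dB

19.1 dB


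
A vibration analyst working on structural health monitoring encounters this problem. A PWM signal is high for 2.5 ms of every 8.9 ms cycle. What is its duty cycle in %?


Duty cycle as a percentage:
DC = (t_on / T) * 100
   = (2.5 / 8.9) * 100
   = 0.280899 * 100
   = 28.09 %

28.09 %


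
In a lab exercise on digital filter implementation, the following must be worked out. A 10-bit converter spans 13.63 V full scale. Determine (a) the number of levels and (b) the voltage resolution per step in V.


Step 1 — number of quantization levels:
L = 2^N = 2^10 = 1024

Step 2 — LSB step size:
delta = Vfs / L
      = 13.63 / 1024
      = 0.01331055 V

Levels = 1024; step size = 0.01331055 V


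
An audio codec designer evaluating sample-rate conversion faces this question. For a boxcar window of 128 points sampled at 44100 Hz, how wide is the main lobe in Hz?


Main lobe width for a rectangular window:
Width = 2 * fs / N
      = 2 * 44100 / 128
      = 88200 / 128
      = 689.062 Hz

689.062 Hz


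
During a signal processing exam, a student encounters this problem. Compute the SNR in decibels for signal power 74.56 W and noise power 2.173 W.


SNR in decibels:
SNR = 10 * log10(Ps / Pn)
    = 10 * log10(74.56 / 2.173)
    = 10 * log10(34.312)
    = 10 * 1.5354
    = 15.35 dB

15.35 dB


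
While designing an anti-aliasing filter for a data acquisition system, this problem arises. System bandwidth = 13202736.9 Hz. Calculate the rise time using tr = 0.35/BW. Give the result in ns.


Rise time from bandwidth relationship:
tr = 0.35 / BW
   = 0.35 / 13202736.9
   = 2.650965498e-08 s
   = 26.5097 ns

26.5097 ns


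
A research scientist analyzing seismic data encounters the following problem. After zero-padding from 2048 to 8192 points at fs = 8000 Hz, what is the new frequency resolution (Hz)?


Frequency resolution after zero-padding:
N_padded = 2048 * 4 = 8192
df = fs / N_padded
   = 8000 / 8192
   = 0.9766 Hz

0.9766 Hz


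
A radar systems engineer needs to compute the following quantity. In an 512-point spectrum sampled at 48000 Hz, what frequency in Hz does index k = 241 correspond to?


Frequency of DFT bin k:
f_k = k * fs / N
    = 241 * 48000 / 512
    = 11568000 / 512
    = 22593.75 Hz

22593.75 Hz


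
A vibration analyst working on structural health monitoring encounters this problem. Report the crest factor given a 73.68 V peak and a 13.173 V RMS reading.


Crest factor is the ratio of peak to RMS:
CF = V_peak / V_rms
   = 73.68 / 13.173
   = 5.5933

5.5933


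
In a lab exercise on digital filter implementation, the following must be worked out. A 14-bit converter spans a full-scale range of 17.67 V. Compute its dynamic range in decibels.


Dynamic range from full-scale to LSB:
V_min = V_max / 2^bits = 17.67 / 2^14
DR = 20 * log10(V_max / V_min)
   = 20 * log10(2^14)
   = 20 * 14 * log10(2)
   = 84.29 dB

84.29 dB


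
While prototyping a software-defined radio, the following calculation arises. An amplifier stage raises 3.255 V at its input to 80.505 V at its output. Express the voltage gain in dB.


Voltage gain in dB:
G = 20 * log10(Vout / Vin)
  = 20 * log10(80.505 / 3.255)
  = 20 * log10(24.732719)
  = 20 * 1.393272
  = 27.87 dB

27.87 dB


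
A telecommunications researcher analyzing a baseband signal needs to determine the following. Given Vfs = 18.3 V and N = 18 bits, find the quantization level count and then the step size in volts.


Step 1 — number of quantization levels:
L = 2^N = 2^18 = 262144

Step 2 — LSB step size:
delta = Vfs / L
      = 18.3 / 262144
      = 6.981e-05 V

Levels = 262144; step size = 6.981e-05 V


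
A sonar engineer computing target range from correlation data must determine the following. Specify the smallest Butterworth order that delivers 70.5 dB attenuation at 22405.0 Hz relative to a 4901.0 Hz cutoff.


Butterworth filter order formula:
n = log10(10^(A/10) - 1) / (2 * log10(f_stop/f_pass))
10^(70.5/10) - 1 = 11220183.543
f_stop/f_pass = 22405.0 / 4901.0 = 4.5715
n = 5.3404 -> ceil = 6

6


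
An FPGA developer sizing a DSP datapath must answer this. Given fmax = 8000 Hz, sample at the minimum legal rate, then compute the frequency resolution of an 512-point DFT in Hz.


Step 1 — Nyquist sampling rate:
fs = 2 * fmax = 2 * 8000 = 16000 Hz

Step 2 — DFT bin spacing:
df = fs / N = 16000 / 512 = 31.25 Hz

31.25 Hz


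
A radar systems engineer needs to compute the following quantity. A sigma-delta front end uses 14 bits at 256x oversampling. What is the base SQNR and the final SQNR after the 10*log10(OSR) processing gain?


Step 1 — baseline SQNR at Nyquist:
SQNR_base = 6.02*N + 1.76
          = 6.02*14 + 1.76
          = 86.04 dB

Step 2 — oversampling processing gain:
G = 10*log10(OSR) = 10*log10(256) = 24.08 dB

Step 3 — total:
SQNR_total = 86.04 + 24.08 = 110.12 dB

Base SQNR = 86.04 dB; oversampled SQNR = 110.12 dB


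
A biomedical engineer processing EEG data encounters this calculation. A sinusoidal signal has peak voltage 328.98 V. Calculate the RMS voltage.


RMS voltage for a sinusoidal waveform:
V_rms = V_peak / sqrt(2)
      = 328.98 / 1.414214
      = 232.624 V

232.624 V


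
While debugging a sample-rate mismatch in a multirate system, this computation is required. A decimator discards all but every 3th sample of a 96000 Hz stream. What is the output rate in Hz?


Decimation reduces the sample rate:
fs_out = fs_in / M
       = 96000 / 3
       = 32000.0 Hz

32000.0 Hz


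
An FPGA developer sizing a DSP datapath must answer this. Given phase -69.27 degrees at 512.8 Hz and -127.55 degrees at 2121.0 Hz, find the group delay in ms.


Group delay from phase difference:
tau = -d(phi)/d(omega)
d(phi) = -58.28 deg = -1.017178 rad
d(omega) = 2*pi*(2121.0 - 512.8) = 10104.6186 rad/s
tau = -(-1.017178) / 10104.6186
    = 0.1007 ms

0.1007 ms


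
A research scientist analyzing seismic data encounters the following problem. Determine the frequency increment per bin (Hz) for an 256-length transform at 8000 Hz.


DFT frequency resolution:
df = fs / N
   = 8000 / 256
   = 31.25 Hz

31.25 Hz


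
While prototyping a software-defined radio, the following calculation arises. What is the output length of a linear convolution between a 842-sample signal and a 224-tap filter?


Linear convolution output length:
L = N + M - 1
  = 842 + 224 - 1
  = 1065 samples

1065


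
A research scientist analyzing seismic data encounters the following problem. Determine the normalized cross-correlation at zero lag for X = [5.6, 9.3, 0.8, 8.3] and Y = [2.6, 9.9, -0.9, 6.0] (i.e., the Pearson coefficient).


Pearson correlation coefficient (population):
r = cov(X,Y) / (std(X) * std(Y))
Mean X = 6.0, Mean Y = 4.4
Cov(X,Y) = 12.5275
Std(X) = 3.293175, Std(Y) = 4.004373
r = 0.95

0.95


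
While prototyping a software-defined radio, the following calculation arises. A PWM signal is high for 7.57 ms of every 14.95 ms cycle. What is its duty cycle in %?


Duty cycle as a percentage:
DC = (t_on / T) * 100
   = (7.57 / 14.95) * 100
   = 0.506355 * 100
   = 50.64 %

50.64 %


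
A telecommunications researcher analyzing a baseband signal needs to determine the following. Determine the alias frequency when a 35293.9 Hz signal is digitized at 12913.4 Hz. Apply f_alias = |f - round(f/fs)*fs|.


Compute the nearest integer multiple of fs to the signal:
n = round(35293.9 / 12913.4) = 3
f_alias = |35293.9 - 3 * 12913.4|
        = |35293.9 - 38740.2|
        = 3446.3 Hz

3446.3


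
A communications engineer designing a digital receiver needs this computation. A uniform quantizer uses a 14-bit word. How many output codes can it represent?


Number of quantization levels = 2^N
= 2^14
= 16384

16384


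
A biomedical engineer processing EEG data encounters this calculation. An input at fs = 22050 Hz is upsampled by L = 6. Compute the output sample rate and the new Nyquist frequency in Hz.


Step 1 — output sample rate after interpolation by L:
fs_out = L * fs_in = 6 * 22050 = 132300 Hz

Step 2 — Nyquist frequency of the output stream:
f_Nyq = fs_out / 2 = 132300 / 2 = 66150.0 Hz

fs_out = 132300 Hz; f_Nyquist = 66150.0 Hz


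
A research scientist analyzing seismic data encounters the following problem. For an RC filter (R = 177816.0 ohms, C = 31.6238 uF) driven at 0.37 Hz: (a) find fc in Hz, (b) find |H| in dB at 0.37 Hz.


Step 1 — cutoff frequency:
fc = 1 / (2*pi*R*C)
C = 31.6238 uF = 3.16238e-05 F
fc = 1 / (2*pi*177816.0*3.16238e-05)
   = 0.0283032 Hz

Step 2 — magnitude at f = 0.37 Hz:
|H(f)| = 1 / sqrt(1 + (f/fc)^2)
f/fc = 0.37 / 0.0283032 = 13.072727
|H| = 1 / sqrt(1 + 170.896191) = 0.0762723
|H|_dB = 20*log10(0.0762723) = -22.35 dB

fc = 0.0283032 Hz; |H(0.37 Hz)| = -22.35 dB


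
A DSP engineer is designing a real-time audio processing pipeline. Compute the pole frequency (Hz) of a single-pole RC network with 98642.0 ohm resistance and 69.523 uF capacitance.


Cutoff frequency of a first-order RC filter:
fc = 1 / (2 * pi * R * C)
C = 69.523 uF = 6.9523e-05 F
fc = 1 / (2 * pi * 98642.0 * 6.9523e-05)
   = 1 / 43.089379649618
   = 0.023208 Hz

0.023208 Hz
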